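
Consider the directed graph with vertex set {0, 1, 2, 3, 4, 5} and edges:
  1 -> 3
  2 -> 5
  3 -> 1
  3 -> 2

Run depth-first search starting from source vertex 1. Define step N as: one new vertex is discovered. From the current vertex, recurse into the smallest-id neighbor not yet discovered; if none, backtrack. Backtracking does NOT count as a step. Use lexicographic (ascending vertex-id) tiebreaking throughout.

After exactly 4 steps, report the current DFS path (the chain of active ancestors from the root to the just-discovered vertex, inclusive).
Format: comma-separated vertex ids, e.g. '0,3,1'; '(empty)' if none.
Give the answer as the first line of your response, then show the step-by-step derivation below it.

1,3,2,5

step 1: discover 1; path=1; order=1
step 2: discover 3; path=1>3; order=1,3
step 3: discover 2; path=1>3>2; order=1,3,2
step 4: discover 5; path=1>3>2>5; order=1,3,2,5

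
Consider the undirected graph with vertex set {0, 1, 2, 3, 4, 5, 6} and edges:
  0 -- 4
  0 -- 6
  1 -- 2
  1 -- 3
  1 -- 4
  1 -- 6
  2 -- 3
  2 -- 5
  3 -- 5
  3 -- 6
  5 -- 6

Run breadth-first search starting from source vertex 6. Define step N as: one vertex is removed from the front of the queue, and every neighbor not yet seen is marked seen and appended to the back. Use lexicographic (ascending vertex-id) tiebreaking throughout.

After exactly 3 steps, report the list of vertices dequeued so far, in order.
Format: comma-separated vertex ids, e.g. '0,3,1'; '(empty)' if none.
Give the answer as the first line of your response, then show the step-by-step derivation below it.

6,0,1

step 1: dequeue 6; queue=[0,1,3,5]; order=6
step 2: dequeue 0; queue=[1,3,5,4]; order=6,0
step 3: dequeue 1; queue=[3,5,4,2]; order=6,0,1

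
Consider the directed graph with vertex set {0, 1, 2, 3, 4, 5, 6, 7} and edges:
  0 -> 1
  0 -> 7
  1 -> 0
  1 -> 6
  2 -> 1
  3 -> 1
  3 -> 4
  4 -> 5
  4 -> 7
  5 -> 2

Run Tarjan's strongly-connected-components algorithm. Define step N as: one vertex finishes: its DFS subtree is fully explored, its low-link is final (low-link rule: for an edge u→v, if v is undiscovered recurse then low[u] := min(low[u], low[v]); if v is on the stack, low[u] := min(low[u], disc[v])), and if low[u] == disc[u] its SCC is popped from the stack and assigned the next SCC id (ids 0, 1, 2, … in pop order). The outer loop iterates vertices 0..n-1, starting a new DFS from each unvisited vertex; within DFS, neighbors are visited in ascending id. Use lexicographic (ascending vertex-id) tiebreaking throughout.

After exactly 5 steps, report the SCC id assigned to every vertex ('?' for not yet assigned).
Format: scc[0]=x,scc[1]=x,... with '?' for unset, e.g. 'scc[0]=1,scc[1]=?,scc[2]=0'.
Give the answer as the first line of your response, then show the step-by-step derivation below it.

scc[0]=2,scc[1]=2,scc[2]=3,scc[3]=?,scc[4]=?,scc[5]=?,scc[6]=0,scc[7]=1

step 1: low=(low[0]=0,low[1]=0,low[2]=?,low[3]=?,low[4]=?,low[5]=?,low[6]=2,low[7]=?); scc=(scc[0]=?,scc[1]=?,scc[2]=?,scc[3]=?,scc[4]=?,scc[5]=?,scc[6]=0,scc[7]=?)
step 2: low=(low[0]=0,low[1]=0,low[2]=?,low[3]=?,low[4]=?,low[5]=?,low[6]=2,low[7]=?); scc=(scc[0]=?,scc[1]=?,scc[2]=?,scc[3]=?,scc[4]=?,scc[5]=?,scc[6]=0,scc[7]=?)
step 3: low=(low[0]=0,low[1]=0,low[2]=?,low[3]=?,low[4]=?,low[5]=?,low[6]=2,low[7]=3); scc=(scc[0]=?,scc[1]=?,scc[2]=?,scc[3]=?,scc[4]=?,scc[5]=?,scc[6]=0,scc[7]=1)
step 4: low=(low[0]=0,low[1]=0,low[2]=?,low[3]=?,low[4]=?,low[5]=?,low[6]=2,low[7]=3); scc=(scc[0]=2,scc[1]=2,scc[2]=?,scc[3]=?,scc[4]=?,scc[5]=?,scc[6]=0,scc[7]=1)
step 5: low=(low[0]=0,low[1]=0,low[2]=4,low[3]=?,low[4]=?,low[5]=?,low[6]=2,low[7]=3); scc=(scc[0]=2,scc[1]=2,scc[2]=3,scc[3]=?,scc[4]=?,scc[5]=?,scc[6]=0,scc[7]=1)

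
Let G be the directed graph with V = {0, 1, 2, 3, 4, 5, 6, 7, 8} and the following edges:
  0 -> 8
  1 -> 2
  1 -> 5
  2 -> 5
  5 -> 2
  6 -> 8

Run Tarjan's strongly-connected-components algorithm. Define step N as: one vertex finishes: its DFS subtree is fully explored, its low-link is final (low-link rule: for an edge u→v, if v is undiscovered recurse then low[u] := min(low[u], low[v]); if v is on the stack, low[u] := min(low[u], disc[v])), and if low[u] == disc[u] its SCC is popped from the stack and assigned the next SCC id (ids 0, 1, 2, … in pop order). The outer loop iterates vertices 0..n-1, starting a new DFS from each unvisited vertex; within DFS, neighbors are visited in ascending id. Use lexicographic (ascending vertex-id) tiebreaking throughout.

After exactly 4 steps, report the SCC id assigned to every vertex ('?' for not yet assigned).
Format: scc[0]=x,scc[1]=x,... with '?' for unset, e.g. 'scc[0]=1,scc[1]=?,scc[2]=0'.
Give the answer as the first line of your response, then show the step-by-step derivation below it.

scc[0]=1,scc[1]=?,scc[2]=2,scc[3]=?,scc[4]=?,scc[5]=2,scc[6]=?,scc[7]=?,scc[8]=0

step 1: low=(low[0]=0,low[1]=?,low[2]=?,low[3]=?,low[4]=?,low[5]=?,low[6]=?,low[7]=?,low[8]=1); scc=(scc[0]=?,scc[1]=?,scc[2]=?,scc[3]=?,scc[4]=?,scc[5]=?,scc[6]=?,scc[7]=?,scc[8]=0)
step 2: low=(low[0]=0,low[1]=?,low[2]=?,low[3]=?,low[4]=?,low[5]=?,low[6]=?,low[7]=?,low[8]=1); scc=(scc[0]=1,scc[1]=?,scc[2]=?,scc[3]=?,scc[4]=?,scc[5]=?,scc[6]=?,scc[7]=?,scc[8]=0)
step 3: low=(low[0]=0,low[1]=2,low[2]=3,low[3]=?,low[4]=?,low[5]=3,low[6]=?,low[7]=?,low[8]=1); scc=(scc[0]=1,scc[1]=?,scc[2]=?,scc[3]=?,scc[4]=?,scc[5]=?,scc[6]=?,scc[7]=?,scc[8]=0)
step 4: low=(low[0]=0,low[1]=2,low[2]=3,low[3]=?,low[4]=?,low[5]=3,low[6]=?,low[7]=?,low[8]=1); scc=(scc[0]=1,scc[1]=?,scc[2]=2,scc[3]=?,scc[4]=?,scc[5]=2,scc[6]=?,scc[7]=?,scc[8]=0)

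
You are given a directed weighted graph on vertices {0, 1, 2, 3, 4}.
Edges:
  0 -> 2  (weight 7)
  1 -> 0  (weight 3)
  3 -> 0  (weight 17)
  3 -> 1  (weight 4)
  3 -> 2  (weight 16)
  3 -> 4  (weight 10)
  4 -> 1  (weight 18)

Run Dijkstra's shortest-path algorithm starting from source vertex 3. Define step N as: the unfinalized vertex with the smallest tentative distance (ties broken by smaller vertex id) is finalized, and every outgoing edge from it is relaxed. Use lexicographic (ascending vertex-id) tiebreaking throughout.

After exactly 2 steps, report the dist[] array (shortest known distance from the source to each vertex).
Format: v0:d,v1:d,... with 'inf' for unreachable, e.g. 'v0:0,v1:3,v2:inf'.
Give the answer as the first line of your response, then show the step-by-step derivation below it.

v0:7,v1:4,v2:16,v3:0,v4:10

step 1: dist = v0:17,v1:4,v2:16,v3:0,v4:10
step 2: dist = v0:7,v1:4,v2:16,v3:0,v4:10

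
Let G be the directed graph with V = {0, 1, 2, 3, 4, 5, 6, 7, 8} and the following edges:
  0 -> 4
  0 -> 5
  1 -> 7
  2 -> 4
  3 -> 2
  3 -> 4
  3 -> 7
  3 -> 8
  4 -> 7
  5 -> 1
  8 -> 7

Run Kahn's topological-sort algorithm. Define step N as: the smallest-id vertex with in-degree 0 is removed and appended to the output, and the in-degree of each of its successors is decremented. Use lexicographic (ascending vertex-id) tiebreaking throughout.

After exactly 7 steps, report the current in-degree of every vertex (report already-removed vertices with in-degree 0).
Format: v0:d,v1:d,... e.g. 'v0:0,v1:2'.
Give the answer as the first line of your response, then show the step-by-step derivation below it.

v0:0,v1:0,v2:0,v3:0,v4:0,v5:0,v6:0,v7:1,v8:0

step 1: output 0; order=[0]; indeg=(0,1,1,0,2,0,0,4,1)
step 2: output 3; order=[0,3]; indeg=(0,1,0,0,1,0,0,3,0)
step 3: output 2; order=[0,3,2]; indeg=(0,1,0,0,0,0,0,3,0)
step 4: output 4; order=[0,3,2,4]; indeg=(0,1,0,0,0,0,0,2,0)
step 5: output 5; order=[0,3,2,4,5]; indeg=(0,0,0,0,0,0,0,2,0)
step 6: output 1; order=[0,3,2,4,5,1]; indeg=(0,0,0,0,0,0,0,1,0)
step 7: output 6; order=[0,3,2,4,5,1,6]; indeg=(0,0,0,0,0,0,0,1,0)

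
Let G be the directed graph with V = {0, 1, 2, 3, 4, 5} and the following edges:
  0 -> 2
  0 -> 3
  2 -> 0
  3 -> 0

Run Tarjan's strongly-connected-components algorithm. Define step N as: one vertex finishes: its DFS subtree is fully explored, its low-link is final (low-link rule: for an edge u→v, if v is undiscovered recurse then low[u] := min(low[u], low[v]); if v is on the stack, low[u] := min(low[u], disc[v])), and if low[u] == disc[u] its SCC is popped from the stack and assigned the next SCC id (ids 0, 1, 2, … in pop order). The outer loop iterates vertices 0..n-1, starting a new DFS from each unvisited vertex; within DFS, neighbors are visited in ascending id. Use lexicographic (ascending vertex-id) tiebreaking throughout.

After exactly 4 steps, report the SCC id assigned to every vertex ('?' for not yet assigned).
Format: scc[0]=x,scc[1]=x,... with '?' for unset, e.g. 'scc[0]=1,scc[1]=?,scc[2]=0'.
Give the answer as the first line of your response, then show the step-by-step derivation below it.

scc[0]=0,scc[1]=1,scc[2]=0,scc[3]=0,scc[4]=?,scc[5]=?

step 1: low=(low[0]=0,low[1]=?,low[2]=0,low[3]=?,low[4]=?,low[5]=?); scc=(scc[0]=?,scc[1]=?,scc[2]=?,scc[3]=?,scc[4]=?,scc[5]=?)
step 2: low=(low[0]=0,low[1]=?,low[2]=0,low[3]=0,low[4]=?,low[5]=?); scc=(scc[0]=?,scc[1]=?,scc[2]=?,scc[3]=?,scc[4]=?,scc[5]=?)
step 3: low=(low[0]=0,low[1]=?,low[2]=0,low[3]=0,low[4]=?,low[5]=?); scc=(scc[0]=0,scc[1]=?,scc[2]=0,scc[3]=0,scc[4]=?,scc[5]=?)
step 4: low=(low[0]=0,low[1]=3,low[2]=0,low[3]=0,low[4]=?,low[5]=?); scc=(scc[0]=0,scc[1]=1,scc[2]=0,scc[3]=0,scc[4]=?,scc[5]=?)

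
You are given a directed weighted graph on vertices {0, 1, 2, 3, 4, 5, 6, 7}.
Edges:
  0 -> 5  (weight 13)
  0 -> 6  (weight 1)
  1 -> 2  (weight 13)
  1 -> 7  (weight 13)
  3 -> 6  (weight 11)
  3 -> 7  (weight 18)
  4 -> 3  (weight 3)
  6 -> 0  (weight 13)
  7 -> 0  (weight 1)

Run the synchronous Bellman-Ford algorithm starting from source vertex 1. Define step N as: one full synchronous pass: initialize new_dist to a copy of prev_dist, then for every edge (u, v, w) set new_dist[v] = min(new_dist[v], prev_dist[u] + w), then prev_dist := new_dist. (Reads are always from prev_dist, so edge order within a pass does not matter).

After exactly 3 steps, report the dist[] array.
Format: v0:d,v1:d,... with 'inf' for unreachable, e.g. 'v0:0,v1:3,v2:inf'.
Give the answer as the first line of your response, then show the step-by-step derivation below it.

v0:14,v1:0,v2:13,v3:inf,v4:inf,v5:27,v6:15,v7:13

step 1: dist = v0:inf,v1:0,v2:13,v3:inf,v4:inf,v5:inf,v6:inf,v7:13
step 2: dist = v0:14,v1:0,v2:13,v3:inf,v4:inf,v5:inf,v6:inf,v7:13
step 3: dist = v0:14,v1:0,v2:13,v3:inf,v4:inf,v5:27,v6:15,v7:13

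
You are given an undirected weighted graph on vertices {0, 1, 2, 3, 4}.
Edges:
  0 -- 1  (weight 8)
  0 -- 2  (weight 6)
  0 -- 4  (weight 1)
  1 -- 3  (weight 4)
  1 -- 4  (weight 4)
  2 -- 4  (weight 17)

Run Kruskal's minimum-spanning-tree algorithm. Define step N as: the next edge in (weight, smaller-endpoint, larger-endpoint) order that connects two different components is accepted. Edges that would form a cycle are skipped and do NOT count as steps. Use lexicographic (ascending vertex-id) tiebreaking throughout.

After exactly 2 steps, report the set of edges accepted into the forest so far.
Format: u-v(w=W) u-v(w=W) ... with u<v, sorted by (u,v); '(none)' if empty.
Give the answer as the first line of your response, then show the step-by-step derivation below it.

0-4(w=1) 1-3(w=4)

step 1: add edge 0-4 (w=1); MST = {0-4(w=1)}
step 2: add edge 1-3 (w=4); MST = {0-4(w=1) 1-3(w=4)}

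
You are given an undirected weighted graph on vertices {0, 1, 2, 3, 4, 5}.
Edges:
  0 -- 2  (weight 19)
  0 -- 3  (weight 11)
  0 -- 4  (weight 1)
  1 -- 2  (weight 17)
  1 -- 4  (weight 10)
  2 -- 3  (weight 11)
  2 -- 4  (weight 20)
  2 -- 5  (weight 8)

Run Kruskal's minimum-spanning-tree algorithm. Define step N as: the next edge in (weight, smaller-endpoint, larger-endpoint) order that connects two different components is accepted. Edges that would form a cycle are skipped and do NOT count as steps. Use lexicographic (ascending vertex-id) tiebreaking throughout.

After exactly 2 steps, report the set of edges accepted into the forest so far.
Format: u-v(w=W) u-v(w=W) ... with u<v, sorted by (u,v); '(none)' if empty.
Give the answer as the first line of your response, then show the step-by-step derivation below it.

0-4(w=1) 2-5(w=8)

step 1: add edge 0-4 (w=1); MST = {0-4(w=1)}
step 2: add edge 2-5 (w=8); MST = {0-4(w=1) 2-5(w=8)}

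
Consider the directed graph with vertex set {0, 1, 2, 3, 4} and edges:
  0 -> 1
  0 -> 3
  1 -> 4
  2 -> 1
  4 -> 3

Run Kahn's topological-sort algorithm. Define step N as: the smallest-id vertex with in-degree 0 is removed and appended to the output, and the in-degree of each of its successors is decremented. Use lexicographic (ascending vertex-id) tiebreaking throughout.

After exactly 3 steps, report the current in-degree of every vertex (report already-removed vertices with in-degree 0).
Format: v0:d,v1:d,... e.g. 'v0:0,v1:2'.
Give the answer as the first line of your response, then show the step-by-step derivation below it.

v0:0,v1:0,v2:0,v3:1,v4:0

step 1: output 0; order=[0]; indeg=(0,1,0,1,1)
step 2: output 2; order=[0,2]; indeg=(0,0,0,1,1)
step 3: output 1; order=[0,2,1]; indeg=(0,0,0,1,0)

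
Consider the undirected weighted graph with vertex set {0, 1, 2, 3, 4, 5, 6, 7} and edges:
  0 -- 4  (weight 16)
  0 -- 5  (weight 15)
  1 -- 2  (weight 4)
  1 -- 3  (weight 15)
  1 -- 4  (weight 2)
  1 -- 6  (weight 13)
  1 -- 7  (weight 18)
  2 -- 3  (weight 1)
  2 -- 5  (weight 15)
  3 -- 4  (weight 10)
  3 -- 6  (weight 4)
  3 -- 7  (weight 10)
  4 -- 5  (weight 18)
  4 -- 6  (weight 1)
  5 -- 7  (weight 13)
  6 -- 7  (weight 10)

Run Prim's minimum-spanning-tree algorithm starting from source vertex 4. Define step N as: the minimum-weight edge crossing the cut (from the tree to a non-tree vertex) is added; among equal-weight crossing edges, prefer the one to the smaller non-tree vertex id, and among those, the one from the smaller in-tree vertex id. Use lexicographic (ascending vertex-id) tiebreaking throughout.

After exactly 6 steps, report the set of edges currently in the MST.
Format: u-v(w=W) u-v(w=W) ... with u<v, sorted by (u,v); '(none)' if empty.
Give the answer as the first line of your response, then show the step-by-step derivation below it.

1-2(w=4) 1-4(w=2) 2-3(w=1) 3-7(w=10) 4-6(w=1) 5-7(w=13)

step 1: add edge 4-6 (w=1); MST = {4-6(w=1)}
step 2: add edge 1-4 (w=2); MST = {1-4(w=2) 4-6(w=1)}
step 3: add edge 1-2 (w=4); MST = {1-2(w=4) 1-4(w=2) 4-6(w=1)}
step 4: add edge 2-3 (w=1); MST = {1-2(w=4) 1-4(w=2) 2-3(w=1) 4-6(w=1)}
step 5: add edge 3-7 (w=10); MST = {1-2(w=4) 1-4(w=2) 2-3(w=1) 3-7(w=10) 4-6(w=1)}
step 6: add edge 5-7 (w=13); MST = {1-2(w=4) 1-4(w=2) 2-3(w=1) 3-7(w=10) 4-6(w=1) 5-7(w=13)}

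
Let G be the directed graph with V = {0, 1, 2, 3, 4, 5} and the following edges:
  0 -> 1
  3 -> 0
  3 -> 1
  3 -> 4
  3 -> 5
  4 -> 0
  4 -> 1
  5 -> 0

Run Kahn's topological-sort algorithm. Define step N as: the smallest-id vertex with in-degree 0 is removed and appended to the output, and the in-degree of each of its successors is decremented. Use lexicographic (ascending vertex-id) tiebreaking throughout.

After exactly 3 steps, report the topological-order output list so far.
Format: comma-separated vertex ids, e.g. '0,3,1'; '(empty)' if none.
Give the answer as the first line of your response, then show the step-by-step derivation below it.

2,3,4

step 1: output 2; order=[2]; indeg=(3,3,0,0,1,1)
step 2: output 3; order=[2,3]; indeg=(2,2,0,0,0,0)
step 3: output 4; order=[2,3,4]; indeg=(1,1,0,0,0,0)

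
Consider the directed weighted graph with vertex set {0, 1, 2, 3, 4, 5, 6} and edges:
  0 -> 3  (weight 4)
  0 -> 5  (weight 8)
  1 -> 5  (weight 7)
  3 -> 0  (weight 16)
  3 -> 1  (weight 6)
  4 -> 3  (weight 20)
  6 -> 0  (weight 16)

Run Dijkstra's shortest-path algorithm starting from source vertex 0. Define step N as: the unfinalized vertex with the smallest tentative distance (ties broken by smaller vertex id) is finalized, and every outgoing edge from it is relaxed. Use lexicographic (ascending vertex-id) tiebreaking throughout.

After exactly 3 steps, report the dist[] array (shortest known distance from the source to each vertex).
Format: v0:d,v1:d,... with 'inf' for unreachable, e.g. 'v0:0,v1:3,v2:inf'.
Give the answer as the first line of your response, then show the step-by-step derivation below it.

v0:0,v1:10,v2:inf,v3:4,v4:inf,v5:8,v6:inf

step 1: dist = v0:0,v1:inf,v2:inf,v3:4,v4:inf,v5:8,v6:inf
step 2: dist = v0:0,v1:10,v2:inf,v3:4,v4:inf,v5:8,v6:inf
step 3: dist = v0:0,v1:10,v2:inf,v3:4,v4:inf,v5:8,v6:inf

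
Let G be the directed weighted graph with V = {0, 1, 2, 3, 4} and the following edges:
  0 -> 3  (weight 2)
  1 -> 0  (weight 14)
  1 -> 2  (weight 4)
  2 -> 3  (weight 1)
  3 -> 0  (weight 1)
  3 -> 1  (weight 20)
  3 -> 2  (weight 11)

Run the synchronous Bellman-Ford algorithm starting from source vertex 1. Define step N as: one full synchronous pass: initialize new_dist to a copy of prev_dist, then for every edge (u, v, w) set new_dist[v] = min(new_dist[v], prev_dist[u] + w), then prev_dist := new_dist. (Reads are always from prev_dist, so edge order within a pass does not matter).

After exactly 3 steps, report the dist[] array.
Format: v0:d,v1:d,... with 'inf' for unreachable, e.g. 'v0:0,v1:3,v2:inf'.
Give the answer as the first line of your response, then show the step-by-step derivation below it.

v0:6,v1:0,v2:4,v3:5,v4:inf

step 1: dist = v0:14,v1:0,v2:4,v3:inf,v4:inf
step 2: dist = v0:14,v1:0,v2:4,v3:5,v4:inf
step 3: dist = v0:6,v1:0,v2:4,v3:5,v4:inf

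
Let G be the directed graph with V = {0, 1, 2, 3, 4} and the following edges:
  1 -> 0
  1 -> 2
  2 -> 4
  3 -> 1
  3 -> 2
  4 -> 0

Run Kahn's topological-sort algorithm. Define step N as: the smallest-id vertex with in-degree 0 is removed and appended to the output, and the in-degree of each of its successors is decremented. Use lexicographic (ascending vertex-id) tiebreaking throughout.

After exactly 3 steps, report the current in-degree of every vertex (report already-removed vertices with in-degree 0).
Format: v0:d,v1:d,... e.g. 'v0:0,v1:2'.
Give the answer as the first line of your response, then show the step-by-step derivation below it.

v0:1,v1:0,v2:0,v3:0,v4:0

step 1: output 3; order=[3]; indeg=(2,0,1,0,1)
step 2: output 1; order=[3,1]; indeg=(1,0,0,0,1)
step 3: output 2; order=[3,1,2]; indeg=(1,0,0,0,0)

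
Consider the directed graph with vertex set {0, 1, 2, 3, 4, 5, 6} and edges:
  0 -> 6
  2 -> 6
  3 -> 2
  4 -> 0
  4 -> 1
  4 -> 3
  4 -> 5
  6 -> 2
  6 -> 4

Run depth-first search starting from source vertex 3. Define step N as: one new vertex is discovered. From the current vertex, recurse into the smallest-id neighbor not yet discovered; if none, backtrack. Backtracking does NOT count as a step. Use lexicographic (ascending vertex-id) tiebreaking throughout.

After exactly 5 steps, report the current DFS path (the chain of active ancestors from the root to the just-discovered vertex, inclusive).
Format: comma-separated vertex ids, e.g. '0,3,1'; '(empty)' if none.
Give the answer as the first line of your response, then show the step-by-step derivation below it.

3,2,6,4,0

step 1: discover 3; path=3; order=3
step 2: discover 2; path=3>2; order=3,2
step 3: discover 6; path=3>2>6; order=3,2,6
step 4: discover 4; path=3>2>6>4; order=3,2,6,4
step 5: discover 0; path=3>2>6>4>0; order=3,2,6,4,0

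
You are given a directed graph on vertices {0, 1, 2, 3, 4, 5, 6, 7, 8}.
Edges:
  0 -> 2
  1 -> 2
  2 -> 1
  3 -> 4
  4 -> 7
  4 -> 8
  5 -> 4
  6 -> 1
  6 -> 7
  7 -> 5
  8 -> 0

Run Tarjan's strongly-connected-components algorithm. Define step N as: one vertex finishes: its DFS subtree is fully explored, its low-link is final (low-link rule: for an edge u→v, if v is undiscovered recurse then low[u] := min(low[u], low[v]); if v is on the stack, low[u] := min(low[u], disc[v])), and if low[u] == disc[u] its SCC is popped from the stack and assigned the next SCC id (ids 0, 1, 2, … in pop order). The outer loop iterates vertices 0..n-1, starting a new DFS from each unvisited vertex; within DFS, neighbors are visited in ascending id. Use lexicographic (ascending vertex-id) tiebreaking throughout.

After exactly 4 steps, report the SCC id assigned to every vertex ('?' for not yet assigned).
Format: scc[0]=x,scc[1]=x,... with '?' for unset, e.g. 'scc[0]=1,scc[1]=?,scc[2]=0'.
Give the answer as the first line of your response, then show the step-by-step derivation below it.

scc[0]=1,scc[1]=0,scc[2]=0,scc[3]=?,scc[4]=?,scc[5]=?,scc[6]=?,scc[7]=?,scc[8]=?

step 1: low=(low[0]=0,low[1]=1,low[2]=1,low[3]=?,low[4]=?,low[5]=?,low[6]=?,low[7]=?,low[8]=?); scc=(scc[0]=?,scc[1]=?,scc[2]=?,scc[3]=?,scc[4]=?,scc[5]=?,scc[6]=?,scc[7]=?,scc[8]=?)
step 2: low=(low[0]=0,low[1]=1,low[2]=1,low[3]=?,low[4]=?,low[5]=?,low[6]=?,low[7]=?,low[8]=?); scc=(scc[0]=?,scc[1]=0,scc[2]=0,scc[3]=?,scc[4]=?,scc[5]=?,scc[6]=?,scc[7]=?,scc[8]=?)
step 3: low=(low[0]=0,low[1]=1,low[2]=1,low[3]=?,low[4]=?,low[5]=?,low[6]=?,low[7]=?,low[8]=?); scc=(scc[0]=1,scc[1]=0,scc[2]=0,scc[3]=?,scc[4]=?,scc[5]=?,scc[6]=?,scc[7]=?,scc[8]=?)
step 4: low=(low[0]=0,low[1]=1,low[2]=1,low[3]=3,low[4]=4,low[5]=4,low[6]=?,low[7]=5,low[8]=?); scc=(scc[0]=1,scc[1]=0,scc[2]=0,scc[3]=?,scc[4]=?,scc[5]=?,scc[6]=?,scc[7]=?,scc[8]=?)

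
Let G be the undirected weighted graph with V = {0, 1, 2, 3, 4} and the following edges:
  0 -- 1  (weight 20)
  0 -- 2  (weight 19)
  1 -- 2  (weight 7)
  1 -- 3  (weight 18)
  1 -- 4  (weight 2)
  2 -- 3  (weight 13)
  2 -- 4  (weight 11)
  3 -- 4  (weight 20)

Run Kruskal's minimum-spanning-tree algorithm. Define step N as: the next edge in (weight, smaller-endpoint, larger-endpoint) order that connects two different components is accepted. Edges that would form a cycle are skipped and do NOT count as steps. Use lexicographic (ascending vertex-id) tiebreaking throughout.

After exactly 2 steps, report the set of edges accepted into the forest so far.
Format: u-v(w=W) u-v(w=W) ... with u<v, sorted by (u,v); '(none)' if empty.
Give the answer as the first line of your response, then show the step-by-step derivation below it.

1-2(w=7) 1-4(w=2)

step 1: add edge 1-4 (w=2); MST = {1-4(w=2)}
step 2: add edge 1-2 (w=7); MST = {1-2(w=7) 1-4(w=2)}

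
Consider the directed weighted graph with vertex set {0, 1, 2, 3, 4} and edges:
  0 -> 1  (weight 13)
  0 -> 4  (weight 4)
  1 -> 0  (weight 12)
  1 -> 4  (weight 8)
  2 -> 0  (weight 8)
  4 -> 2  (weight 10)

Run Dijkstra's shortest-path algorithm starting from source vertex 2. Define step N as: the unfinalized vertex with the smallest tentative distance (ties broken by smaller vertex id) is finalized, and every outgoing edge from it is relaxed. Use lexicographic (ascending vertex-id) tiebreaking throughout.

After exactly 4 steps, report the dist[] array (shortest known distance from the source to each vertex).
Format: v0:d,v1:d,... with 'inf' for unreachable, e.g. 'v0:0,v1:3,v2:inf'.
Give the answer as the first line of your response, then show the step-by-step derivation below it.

v0:8,v1:21,v2:0,v3:inf,v4:12

step 1: dist = v0:8,v1:inf,v2:0,v3:inf,v4:inf
step 2: dist = v0:8,v1:21,v2:0,v3:inf,v4:12
step 3: dist = v0:8,v1:21,v2:0,v3:inf,v4:12
step 4: dist = v0:8,v1:21,v2:0,v3:inf,v4:12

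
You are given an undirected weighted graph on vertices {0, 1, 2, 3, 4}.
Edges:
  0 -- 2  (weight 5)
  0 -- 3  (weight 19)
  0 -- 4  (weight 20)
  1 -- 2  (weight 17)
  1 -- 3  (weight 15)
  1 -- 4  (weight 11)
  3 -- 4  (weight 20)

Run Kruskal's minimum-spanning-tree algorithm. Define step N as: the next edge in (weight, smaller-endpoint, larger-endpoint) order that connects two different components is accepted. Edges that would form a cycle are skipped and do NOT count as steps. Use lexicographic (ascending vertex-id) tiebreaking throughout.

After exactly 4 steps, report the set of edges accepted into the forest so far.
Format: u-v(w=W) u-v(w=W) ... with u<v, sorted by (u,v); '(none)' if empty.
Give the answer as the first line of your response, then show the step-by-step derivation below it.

0-2(w=5) 1-2(w=17) 1-3(w=15) 1-4(w=11)

step 1: add edge 0-2 (w=5); MST = {0-2(w=5)}
step 2: add edge 1-4 (w=11); MST = {0-2(w=5) 1-4(w=11)}
step 3: add edge 1-3 (w=15); MST = {0-2(w=5) 1-3(w=15) 1-4(w=11)}
step 4: add edge 1-2 (w=17); MST = {0-2(w=5) 1-2(w=17) 1-3(w=15) 1-4(w=11)}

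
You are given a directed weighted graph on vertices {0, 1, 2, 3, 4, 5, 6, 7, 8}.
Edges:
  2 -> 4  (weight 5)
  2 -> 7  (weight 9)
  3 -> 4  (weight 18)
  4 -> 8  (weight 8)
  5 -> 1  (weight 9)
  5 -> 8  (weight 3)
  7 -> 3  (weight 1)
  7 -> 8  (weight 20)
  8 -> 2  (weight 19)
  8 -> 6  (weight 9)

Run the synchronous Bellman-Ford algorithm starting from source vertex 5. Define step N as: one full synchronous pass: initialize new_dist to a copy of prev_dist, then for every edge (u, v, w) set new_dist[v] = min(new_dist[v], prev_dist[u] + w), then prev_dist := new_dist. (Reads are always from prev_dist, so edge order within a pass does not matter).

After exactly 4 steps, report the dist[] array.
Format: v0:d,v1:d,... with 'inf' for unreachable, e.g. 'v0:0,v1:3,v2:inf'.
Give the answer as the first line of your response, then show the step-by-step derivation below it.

v0:inf,v1:9,v2:22,v3:32,v4:27,v5:0,v6:12,v7:31,v8:3

step 1: dist = v0:inf,v1:9,v2:inf,v3:inf,v4:inf,v5:0,v6:inf,v7:inf,v8:3
step 2: dist = v0:inf,v1:9,v2:22,v3:inf,v4:inf,v5:0,v6:12,v7:inf,v8:3
step 3: dist = v0:inf,v1:9,v2:22,v3:inf,v4:27,v5:0,v6:12,v7:31,v8:3
step 4: dist = v0:inf,v1:9,v2:22,v3:32,v4:27,v5:0,v6:12,v7:31,v8:3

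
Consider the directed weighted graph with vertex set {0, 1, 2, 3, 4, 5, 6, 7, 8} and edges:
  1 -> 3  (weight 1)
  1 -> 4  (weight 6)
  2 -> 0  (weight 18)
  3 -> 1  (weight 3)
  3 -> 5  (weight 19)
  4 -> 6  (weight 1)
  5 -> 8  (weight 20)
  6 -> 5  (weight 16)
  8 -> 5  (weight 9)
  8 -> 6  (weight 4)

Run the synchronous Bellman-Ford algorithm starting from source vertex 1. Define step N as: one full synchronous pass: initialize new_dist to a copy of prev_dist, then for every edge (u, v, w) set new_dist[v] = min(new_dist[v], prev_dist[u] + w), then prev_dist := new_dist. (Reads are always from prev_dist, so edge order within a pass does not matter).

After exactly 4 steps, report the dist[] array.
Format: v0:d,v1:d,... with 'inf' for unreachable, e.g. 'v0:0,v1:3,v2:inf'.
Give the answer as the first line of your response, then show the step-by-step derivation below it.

v0:inf,v1:0,v2:inf,v3:1,v4:6,v5:20,v6:7,v7:inf,v8:40

step 1: dist = v0:inf,v1:0,v2:inf,v3:1,v4:6,v5:inf,v6:inf,v7:inf,v8:inf
step 2: dist = v0:inf,v1:0,v2:inf,v3:1,v4:6,v5:20,v6:7,v7:inf,v8:inf
step 3: dist = v0:inf,v1:0,v2:inf,v3:1,v4:6,v5:20,v6:7,v7:inf,v8:40
step 4: dist = v0:inf,v1:0,v2:inf,v3:1,v4:6,v5:20,v6:7,v7:inf,v8:40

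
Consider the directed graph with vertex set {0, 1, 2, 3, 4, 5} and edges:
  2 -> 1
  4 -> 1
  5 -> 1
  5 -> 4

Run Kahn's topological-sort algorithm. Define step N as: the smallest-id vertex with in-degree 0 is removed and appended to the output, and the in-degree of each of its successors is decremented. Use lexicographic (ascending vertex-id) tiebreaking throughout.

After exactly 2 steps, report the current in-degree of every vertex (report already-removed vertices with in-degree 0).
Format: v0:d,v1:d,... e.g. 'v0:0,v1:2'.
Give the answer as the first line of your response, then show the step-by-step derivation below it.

v0:0,v1:2,v2:0,v3:0,v4:1,v5:0

step 1: output 0; order=[0]; indeg=(0,3,0,0,1,0)
step 2: output 2; order=[0,2]; indeg=(0,2,0,0,1,0)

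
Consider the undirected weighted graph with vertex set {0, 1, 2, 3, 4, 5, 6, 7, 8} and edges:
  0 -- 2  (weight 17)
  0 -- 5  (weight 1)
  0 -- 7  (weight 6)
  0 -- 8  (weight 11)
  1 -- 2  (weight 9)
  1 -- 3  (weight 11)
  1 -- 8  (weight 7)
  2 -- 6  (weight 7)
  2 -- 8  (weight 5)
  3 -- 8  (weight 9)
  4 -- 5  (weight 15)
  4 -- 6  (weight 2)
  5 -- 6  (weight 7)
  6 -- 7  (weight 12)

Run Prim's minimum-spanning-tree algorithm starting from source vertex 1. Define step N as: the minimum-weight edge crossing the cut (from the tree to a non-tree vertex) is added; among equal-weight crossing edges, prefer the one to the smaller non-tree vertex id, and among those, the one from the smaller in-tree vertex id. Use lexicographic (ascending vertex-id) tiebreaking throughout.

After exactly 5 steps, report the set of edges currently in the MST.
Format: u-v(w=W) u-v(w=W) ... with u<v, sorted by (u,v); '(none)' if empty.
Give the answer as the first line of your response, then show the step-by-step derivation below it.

1-8(w=7) 2-6(w=7) 2-8(w=5) 4-6(w=2) 5-6(w=7)

step 1: add edge 1-8 (w=7); MST = {1-8(w=7)}
step 2: add edge 2-8 (w=5); MST = {1-8(w=7) 2-8(w=5)}
step 3: add edge 2-6 (w=7); MST = {1-8(w=7) 2-6(w=7) 2-8(w=5)}
step 4: add edge 4-6 (w=2); MST = {1-8(w=7) 2-6(w=7) 2-8(w=5) 4-6(w=2)}
step 5: add edge 5-6 (w=7); MST = {1-8(w=7) 2-6(w=7) 2-8(w=5) 4-6(w=2) 5-6(w=7)}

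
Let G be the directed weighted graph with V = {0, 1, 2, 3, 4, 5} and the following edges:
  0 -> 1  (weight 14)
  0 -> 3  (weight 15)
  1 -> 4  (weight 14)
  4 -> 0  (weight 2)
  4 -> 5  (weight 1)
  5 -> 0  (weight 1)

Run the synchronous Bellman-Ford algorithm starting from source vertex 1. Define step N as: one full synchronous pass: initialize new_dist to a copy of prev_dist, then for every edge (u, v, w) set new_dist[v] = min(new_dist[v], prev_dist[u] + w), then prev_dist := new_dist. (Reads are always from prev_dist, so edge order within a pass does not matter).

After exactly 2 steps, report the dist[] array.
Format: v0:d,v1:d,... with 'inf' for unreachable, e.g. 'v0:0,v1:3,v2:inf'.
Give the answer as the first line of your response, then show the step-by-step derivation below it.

v0:16,v1:0,v2:inf,v3:inf,v4:14,v5:15

step 1: dist = v0:inf,v1:0,v2:inf,v3:inf,v4:14,v5:inf
step 2: dist = v0:16,v1:0,v2:inf,v3:inf,v4:14,v5:15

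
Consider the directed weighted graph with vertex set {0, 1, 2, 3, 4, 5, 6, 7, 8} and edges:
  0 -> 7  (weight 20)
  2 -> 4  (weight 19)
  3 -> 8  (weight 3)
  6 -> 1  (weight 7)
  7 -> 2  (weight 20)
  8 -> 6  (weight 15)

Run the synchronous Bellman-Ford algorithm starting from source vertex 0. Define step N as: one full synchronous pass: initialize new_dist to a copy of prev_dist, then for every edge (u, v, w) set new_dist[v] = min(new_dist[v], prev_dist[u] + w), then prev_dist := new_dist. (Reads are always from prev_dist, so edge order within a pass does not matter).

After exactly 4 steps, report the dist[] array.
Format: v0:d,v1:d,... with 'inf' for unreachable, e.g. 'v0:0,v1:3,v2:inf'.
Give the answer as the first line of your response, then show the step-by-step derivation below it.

v0:0,v1:inf,v2:40,v3:inf,v4:59,v5:inf,v6:inf,v7:20,v8:inf

step 1: dist = v0:0,v1:inf,v2:inf,v3:inf,v4:inf,v5:inf,v6:inf,v7:20,v8:inf
step 2: dist = v0:0,v1:inf,v2:40,v3:inf,v4:inf,v5:inf,v6:inf,v7:20,v8:inf
step 3: dist = v0:0,v1:inf,v2:40,v3:inf,v4:59,v5:inf,v6:inf,v7:20,v8:inf
step 4: dist = v0:0,v1:inf,v2:40,v3:inf,v4:59,v5:inf,v6:inf,v7:20,v8:inf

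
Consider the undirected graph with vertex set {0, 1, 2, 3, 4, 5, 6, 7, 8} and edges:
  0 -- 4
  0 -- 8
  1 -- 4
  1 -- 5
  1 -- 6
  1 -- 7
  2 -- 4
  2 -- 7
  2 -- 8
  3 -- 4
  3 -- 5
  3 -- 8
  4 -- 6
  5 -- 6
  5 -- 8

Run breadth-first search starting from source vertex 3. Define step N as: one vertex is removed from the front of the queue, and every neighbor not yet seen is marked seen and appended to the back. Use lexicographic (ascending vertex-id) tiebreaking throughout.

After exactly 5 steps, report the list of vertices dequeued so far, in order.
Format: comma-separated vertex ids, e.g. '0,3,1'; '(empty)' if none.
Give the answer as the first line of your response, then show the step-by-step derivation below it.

3,4,5,8,0

step 1: dequeue 3; queue=[4,5,8]; order=3
step 2: dequeue 4; queue=[5,8,0,1,2,6]; order=3,4
step 3: dequeue 5; queue=[8,0,1,2,6]; order=3,4,5
step 4: dequeue 8; queue=[0,1,2,6]; order=3,4,5,8
step 5: dequeue 0; queue=[1,2,6]; order=3,4,5,8,0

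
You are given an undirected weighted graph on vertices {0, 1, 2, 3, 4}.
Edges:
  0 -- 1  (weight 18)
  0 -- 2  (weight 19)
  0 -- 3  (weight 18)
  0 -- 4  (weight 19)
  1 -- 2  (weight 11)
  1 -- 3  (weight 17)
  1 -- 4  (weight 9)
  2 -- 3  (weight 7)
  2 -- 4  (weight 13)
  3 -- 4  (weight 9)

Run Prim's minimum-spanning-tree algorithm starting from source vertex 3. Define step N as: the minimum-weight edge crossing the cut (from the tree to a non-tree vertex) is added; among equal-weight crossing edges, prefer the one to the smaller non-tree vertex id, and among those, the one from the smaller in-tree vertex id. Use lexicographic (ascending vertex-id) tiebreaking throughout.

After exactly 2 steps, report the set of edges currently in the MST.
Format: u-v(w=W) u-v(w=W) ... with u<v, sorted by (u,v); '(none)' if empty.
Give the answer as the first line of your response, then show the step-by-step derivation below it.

2-3(w=7) 3-4(w=9)

step 1: add edge 2-3 (w=7); MST = {2-3(w=7)}
step 2: add edge 3-4 (w=9); MST = {2-3(w=7) 3-4(w=9)}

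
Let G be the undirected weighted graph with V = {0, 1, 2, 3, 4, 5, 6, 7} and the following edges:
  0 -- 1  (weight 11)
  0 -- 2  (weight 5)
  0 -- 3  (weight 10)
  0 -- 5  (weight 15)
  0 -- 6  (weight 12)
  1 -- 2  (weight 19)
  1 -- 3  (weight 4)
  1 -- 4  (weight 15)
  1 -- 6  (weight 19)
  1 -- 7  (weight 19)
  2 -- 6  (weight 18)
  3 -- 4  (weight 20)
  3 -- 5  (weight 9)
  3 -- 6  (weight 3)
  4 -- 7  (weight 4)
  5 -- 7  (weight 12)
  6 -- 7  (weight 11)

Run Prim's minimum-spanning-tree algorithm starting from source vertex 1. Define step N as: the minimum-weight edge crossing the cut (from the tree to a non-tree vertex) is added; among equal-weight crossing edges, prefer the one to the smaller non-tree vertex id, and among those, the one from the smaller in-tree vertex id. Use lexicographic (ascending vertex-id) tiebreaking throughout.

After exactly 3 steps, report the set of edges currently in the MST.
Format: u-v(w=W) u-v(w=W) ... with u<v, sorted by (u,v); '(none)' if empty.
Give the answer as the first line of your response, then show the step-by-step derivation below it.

1-3(w=4) 3-5(w=9) 3-6(w=3)

step 1: add edge 1-3 (w=4); MST = {1-3(w=4)}
step 2: add edge 3-6 (w=3); MST = {1-3(w=4) 3-6(w=3)}
step 3: add edge 3-5 (w=9); MST = {1-3(w=4) 3-5(w=9) 3-6(w=3)}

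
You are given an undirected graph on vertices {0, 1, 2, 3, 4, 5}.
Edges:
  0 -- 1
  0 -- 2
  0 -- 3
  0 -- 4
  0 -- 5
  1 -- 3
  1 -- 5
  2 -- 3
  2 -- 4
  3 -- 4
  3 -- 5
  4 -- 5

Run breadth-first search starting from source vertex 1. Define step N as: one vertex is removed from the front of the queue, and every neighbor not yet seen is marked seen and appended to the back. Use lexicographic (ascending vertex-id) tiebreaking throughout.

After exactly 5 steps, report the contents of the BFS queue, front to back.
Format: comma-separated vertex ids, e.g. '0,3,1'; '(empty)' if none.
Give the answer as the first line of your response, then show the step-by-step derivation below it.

4

step 1: dequeue 1; queue=[0,3,5]; order=1
step 2: dequeue 0; queue=[3,5,2,4]; order=1,0
step 3: dequeue 3; queue=[5,2,4]; order=1,0,3
step 4: dequeue 5; queue=[2,4]; order=1,0,3,5
step 5: dequeue 2; queue=[4]; order=1,0,3,5,2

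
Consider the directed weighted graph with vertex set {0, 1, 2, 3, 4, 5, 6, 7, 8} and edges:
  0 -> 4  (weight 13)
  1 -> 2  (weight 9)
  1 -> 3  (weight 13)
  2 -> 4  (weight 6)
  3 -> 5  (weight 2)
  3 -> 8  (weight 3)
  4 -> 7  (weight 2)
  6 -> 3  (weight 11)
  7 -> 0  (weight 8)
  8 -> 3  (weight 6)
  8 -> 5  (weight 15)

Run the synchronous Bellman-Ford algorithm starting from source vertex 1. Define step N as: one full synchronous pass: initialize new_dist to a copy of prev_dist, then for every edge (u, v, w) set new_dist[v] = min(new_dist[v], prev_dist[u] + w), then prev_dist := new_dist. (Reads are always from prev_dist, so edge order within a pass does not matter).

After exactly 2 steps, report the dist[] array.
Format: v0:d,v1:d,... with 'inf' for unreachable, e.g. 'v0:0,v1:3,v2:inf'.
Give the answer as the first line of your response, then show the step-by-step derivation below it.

v0:inf,v1:0,v2:9,v3:13,v4:15,v5:15,v6:inf,v7:inf,v8:16

step 1: dist = v0:inf,v1:0,v2:9,v3:13,v4:inf,v5:inf,v6:inf,v7:inf,v8:inf
step 2: dist = v0:inf,v1:0,v2:9,v3:13,v4:15,v5:15,v6:inf,v7:inf,v8:16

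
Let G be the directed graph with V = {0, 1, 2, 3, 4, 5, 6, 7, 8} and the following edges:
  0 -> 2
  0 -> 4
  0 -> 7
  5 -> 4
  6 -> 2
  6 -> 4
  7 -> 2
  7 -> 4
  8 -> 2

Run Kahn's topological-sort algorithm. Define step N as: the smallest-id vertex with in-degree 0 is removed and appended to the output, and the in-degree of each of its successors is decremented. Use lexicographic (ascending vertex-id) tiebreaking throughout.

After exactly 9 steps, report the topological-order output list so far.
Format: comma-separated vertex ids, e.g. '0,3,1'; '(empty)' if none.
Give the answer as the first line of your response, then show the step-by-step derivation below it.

0,1,3,5,6,7,4,8,2

step 1: output 0; order=[0]; indeg=(0,0,3,0,3,0,0,0,0)
step 2: output 1; order=[0,1]; indeg=(0,0,3,0,3,0,0,0,0)
step 3: output 3; order=[0,1,3]; indeg=(0,0,3,0,3,0,0,0,0)
step 4: output 5; order=[0,1,3,5]; indeg=(0,0,3,0,2,0,0,0,0)
step 5: output 6; order=[0,1,3,5,6]; indeg=(0,0,2,0,1,0,0,0,0)
step 6: output 7; order=[0,1,3,5,6,7]; indeg=(0,0,1,0,0,0,0,0,0)
step 7: output 4; order=[0,1,3,5,6,7,4]; indeg=(0,0,1,0,0,0,0,0,0)
step 8: output 8; order=[0,1,3,5,6,7,4,8]; indeg=(0,0,0,0,0,0,0,0,0)
step 9: output 2; order=[0,1,3,5,6,7,4,8,2]; indeg=(0,0,0,0,0,0,0,0,0)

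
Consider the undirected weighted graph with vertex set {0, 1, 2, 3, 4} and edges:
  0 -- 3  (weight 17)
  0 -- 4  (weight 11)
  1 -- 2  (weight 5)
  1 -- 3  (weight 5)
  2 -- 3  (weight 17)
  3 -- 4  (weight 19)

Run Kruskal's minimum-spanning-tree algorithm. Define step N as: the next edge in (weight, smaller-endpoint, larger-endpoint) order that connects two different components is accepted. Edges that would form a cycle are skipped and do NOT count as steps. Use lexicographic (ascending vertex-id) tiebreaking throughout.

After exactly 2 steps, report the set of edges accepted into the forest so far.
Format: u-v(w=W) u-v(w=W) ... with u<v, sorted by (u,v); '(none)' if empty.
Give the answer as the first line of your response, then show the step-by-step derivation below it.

1-2(w=5) 1-3(w=5)

step 1: add edge 1-2 (w=5); MST = {1-2(w=5)}
step 2: add edge 1-3 (w=5); MST = {1-2(w=5) 1-3(w=5)}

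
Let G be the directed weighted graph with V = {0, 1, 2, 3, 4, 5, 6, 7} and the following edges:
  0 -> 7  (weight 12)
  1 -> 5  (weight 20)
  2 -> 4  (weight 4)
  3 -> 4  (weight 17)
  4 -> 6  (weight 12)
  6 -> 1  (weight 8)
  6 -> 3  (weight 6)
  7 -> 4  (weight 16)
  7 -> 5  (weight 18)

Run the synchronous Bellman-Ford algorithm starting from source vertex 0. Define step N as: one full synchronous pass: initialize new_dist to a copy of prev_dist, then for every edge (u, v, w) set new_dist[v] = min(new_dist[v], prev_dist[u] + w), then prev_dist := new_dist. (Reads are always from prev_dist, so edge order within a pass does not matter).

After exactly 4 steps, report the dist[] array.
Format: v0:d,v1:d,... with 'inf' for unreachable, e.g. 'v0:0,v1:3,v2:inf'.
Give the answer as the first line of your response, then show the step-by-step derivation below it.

v0:0,v1:48,v2:inf,v3:46,v4:28,v5:30,v6:40,v7:12

step 1: dist = v0:0,v1:inf,v2:inf,v3:inf,v4:inf,v5:inf,v6:inf,v7:12
step 2: dist = v0:0,v1:inf,v2:inf,v3:inf,v4:28,v5:30,v6:inf,v7:12
step 3: dist = v0:0,v1:inf,v2:inf,v3:inf,v4:28,v5:30,v6:40,v7:12
step 4: dist = v0:0,v1:48,v2:inf,v3:46,v4:28,v5:30,v6:40,v7:12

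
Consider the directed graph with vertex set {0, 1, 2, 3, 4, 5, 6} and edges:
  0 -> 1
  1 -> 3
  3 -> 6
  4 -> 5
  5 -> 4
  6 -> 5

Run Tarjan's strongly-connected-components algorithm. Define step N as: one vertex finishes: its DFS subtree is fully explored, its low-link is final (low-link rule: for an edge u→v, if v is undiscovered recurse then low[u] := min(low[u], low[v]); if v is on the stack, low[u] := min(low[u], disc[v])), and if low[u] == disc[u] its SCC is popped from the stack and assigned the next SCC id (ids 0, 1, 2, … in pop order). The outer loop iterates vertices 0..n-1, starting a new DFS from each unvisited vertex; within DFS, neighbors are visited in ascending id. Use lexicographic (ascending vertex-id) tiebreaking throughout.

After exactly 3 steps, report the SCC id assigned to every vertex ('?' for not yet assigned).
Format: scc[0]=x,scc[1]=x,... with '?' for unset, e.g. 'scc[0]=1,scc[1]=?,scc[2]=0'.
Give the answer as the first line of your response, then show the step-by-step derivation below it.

scc[0]=?,scc[1]=?,scc[2]=?,scc[3]=?,scc[4]=0,scc[5]=0,scc[6]=1

step 1: low=(low[0]=0,low[1]=1,low[2]=?,low[3]=2,low[4]=4,low[5]=4,low[6]=3); scc=(scc[0]=?,scc[1]=?,scc[2]=?,scc[3]=?,scc[4]=?,scc[5]=?,scc[6]=?)
step 2: low=(low[0]=0,low[1]=1,low[2]=?,low[3]=2,low[4]=4,low[5]=4,low[6]=3); scc=(scc[0]=?,scc[1]=?,scc[2]=?,scc[3]=?,scc[4]=0,scc[5]=0,scc[6]=?)
step 3: low=(low[0]=0,low[1]=1,low[2]=?,low[3]=2,low[4]=4,low[5]=4,low[6]=3); scc=(scc[0]=?,scc[1]=?,scc[2]=?,scc[3]=?,scc[4]=0,scc[5]=0,scc[6]=1)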